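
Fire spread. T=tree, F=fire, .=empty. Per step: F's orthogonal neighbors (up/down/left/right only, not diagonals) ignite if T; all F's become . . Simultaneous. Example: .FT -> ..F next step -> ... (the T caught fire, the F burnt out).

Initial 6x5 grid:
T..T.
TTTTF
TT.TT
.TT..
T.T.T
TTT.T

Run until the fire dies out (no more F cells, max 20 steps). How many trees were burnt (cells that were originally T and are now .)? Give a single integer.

Answer: 17

Derivation:
Step 1: +2 fires, +1 burnt (F count now 2)
Step 2: +3 fires, +2 burnt (F count now 3)
Step 3: +1 fires, +3 burnt (F count now 1)
Step 4: +2 fires, +1 burnt (F count now 2)
Step 5: +3 fires, +2 burnt (F count now 3)
Step 6: +1 fires, +3 burnt (F count now 1)
Step 7: +1 fires, +1 burnt (F count now 1)
Step 8: +1 fires, +1 burnt (F count now 1)
Step 9: +1 fires, +1 burnt (F count now 1)
Step 10: +1 fires, +1 burnt (F count now 1)
Step 11: +1 fires, +1 burnt (F count now 1)
Step 12: +0 fires, +1 burnt (F count now 0)
Fire out after step 12
Initially T: 19, now '.': 28
Total burnt (originally-T cells now '.'): 17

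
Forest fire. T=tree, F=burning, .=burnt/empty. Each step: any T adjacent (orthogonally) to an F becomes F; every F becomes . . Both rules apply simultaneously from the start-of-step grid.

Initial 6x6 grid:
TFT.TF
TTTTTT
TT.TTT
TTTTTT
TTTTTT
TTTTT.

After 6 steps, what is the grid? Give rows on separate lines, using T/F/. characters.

Step 1: 5 trees catch fire, 2 burn out
  F.F.F.
  TFTTTF
  TT.TTT
  TTTTTT
  TTTTTT
  TTTTT.
Step 2: 5 trees catch fire, 5 burn out
  ......
  F.FTF.
  TF.TTF
  TTTTTT
  TTTTTT
  TTTTT.
Step 3: 5 trees catch fire, 5 burn out
  ......
  ...F..
  F..TF.
  TFTTTF
  TTTTTT
  TTTTT.
Step 4: 6 trees catch fire, 5 burn out
  ......
  ......
  ...F..
  F.FTF.
  TFTTTF
  TTTTT.
Step 5: 5 trees catch fire, 6 burn out
  ......
  ......
  ......
  ...F..
  F.FTF.
  TFTTT.
Step 6: 4 trees catch fire, 5 burn out
  ......
  ......
  ......
  ......
  ...F..
  F.FTF.

......
......
......
......
...F..
F.FTF.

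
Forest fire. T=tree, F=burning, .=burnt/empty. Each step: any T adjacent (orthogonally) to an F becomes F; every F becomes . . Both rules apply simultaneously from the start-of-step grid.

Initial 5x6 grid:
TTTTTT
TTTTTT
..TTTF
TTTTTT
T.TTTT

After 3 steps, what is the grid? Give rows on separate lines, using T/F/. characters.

Step 1: 3 trees catch fire, 1 burn out
  TTTTTT
  TTTTTF
  ..TTF.
  TTTTTF
  T.TTTT
Step 2: 5 trees catch fire, 3 burn out
  TTTTTF
  TTTTF.
  ..TF..
  TTTTF.
  T.TTTF
Step 3: 5 trees catch fire, 5 burn out
  TTTTF.
  TTTF..
  ..F...
  TTTF..
  T.TTF.

TTTTF.
TTTF..
..F...
TTTF..
T.TTF.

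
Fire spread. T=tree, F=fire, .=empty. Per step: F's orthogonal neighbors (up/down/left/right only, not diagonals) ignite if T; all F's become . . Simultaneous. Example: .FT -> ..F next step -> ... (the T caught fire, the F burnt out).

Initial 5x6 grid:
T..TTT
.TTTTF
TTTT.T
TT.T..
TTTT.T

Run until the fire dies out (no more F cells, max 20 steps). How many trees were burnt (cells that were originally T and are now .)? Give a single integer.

Step 1: +3 fires, +1 burnt (F count now 3)
Step 2: +2 fires, +3 burnt (F count now 2)
Step 3: +3 fires, +2 burnt (F count now 3)
Step 4: +3 fires, +3 burnt (F count now 3)
Step 5: +2 fires, +3 burnt (F count now 2)
Step 6: +3 fires, +2 burnt (F count now 3)
Step 7: +2 fires, +3 burnt (F count now 2)
Step 8: +1 fires, +2 burnt (F count now 1)
Step 9: +0 fires, +1 burnt (F count now 0)
Fire out after step 9
Initially T: 21, now '.': 28
Total burnt (originally-T cells now '.'): 19

Answer: 19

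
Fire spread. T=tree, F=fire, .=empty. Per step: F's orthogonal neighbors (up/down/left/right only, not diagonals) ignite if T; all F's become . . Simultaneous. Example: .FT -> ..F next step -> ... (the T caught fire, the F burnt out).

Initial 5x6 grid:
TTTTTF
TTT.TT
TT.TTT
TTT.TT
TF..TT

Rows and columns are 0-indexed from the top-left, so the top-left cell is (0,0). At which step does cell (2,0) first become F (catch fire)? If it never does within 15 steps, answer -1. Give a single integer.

Step 1: cell (2,0)='T' (+4 fires, +2 burnt)
Step 2: cell (2,0)='T' (+6 fires, +4 burnt)
Step 3: cell (2,0)='F' (+5 fires, +6 burnt)
  -> target ignites at step 3
Step 4: cell (2,0)='.' (+6 fires, +5 burnt)
Step 5: cell (2,0)='.' (+2 fires, +6 burnt)
Step 6: cell (2,0)='.' (+0 fires, +2 burnt)
  fire out at step 6

3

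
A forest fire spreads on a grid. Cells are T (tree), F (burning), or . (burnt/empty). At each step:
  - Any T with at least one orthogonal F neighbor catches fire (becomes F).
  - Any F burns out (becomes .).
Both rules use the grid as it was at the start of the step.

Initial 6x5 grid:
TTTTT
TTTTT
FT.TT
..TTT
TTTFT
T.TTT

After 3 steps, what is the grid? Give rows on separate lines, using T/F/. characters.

Step 1: 6 trees catch fire, 2 burn out
  TTTTT
  FTTTT
  .F.TT
  ..TFT
  TTF.F
  T.TFT
Step 2: 8 trees catch fire, 6 burn out
  FTTTT
  .FTTT
  ...FT
  ..F.F
  TF...
  T.F.F
Step 3: 5 trees catch fire, 8 burn out
  .FTTT
  ..FFT
  ....F
  .....
  F....
  T....

.FTTT
..FFT
....F
.....
F....
T....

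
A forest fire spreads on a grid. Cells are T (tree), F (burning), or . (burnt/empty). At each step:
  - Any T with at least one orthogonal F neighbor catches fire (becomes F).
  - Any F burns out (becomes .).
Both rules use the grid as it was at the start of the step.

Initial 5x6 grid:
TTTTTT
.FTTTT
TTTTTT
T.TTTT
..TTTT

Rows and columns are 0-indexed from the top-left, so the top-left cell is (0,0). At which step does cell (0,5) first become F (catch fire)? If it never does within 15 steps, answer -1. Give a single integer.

Step 1: cell (0,5)='T' (+3 fires, +1 burnt)
Step 2: cell (0,5)='T' (+5 fires, +3 burnt)
Step 3: cell (0,5)='T' (+5 fires, +5 burnt)
Step 4: cell (0,5)='T' (+5 fires, +5 burnt)
Step 5: cell (0,5)='F' (+4 fires, +5 burnt)
  -> target ignites at step 5
Step 6: cell (0,5)='.' (+2 fires, +4 burnt)
Step 7: cell (0,5)='.' (+1 fires, +2 burnt)
Step 8: cell (0,5)='.' (+0 fires, +1 burnt)
  fire out at step 8

5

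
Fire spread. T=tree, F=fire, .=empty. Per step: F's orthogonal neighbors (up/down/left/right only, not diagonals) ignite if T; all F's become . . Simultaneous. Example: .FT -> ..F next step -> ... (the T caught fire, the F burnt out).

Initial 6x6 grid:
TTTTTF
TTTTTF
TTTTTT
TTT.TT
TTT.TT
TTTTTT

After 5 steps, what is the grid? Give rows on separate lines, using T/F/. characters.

Step 1: 3 trees catch fire, 2 burn out
  TTTTF.
  TTTTF.
  TTTTTF
  TTT.TT
  TTT.TT
  TTTTTT
Step 2: 4 trees catch fire, 3 burn out
  TTTF..
  TTTF..
  TTTTF.
  TTT.TF
  TTT.TT
  TTTTTT
Step 3: 5 trees catch fire, 4 burn out
  TTF...
  TTF...
  TTTF..
  TTT.F.
  TTT.TF
  TTTTTT
Step 4: 5 trees catch fire, 5 burn out
  TF....
  TF....
  TTF...
  TTT...
  TTT.F.
  TTTTTF
Step 5: 5 trees catch fire, 5 burn out
  F.....
  F.....
  TF....
  TTF...
  TTT...
  TTTTF.

F.....
F.....
TF....
TTF...
TTT...
TTTTF.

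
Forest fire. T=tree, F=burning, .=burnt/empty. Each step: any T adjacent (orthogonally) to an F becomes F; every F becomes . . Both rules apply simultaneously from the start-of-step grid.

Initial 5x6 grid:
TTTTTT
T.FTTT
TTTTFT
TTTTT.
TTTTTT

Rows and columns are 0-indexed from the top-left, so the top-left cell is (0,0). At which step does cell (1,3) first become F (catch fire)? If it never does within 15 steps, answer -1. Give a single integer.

Step 1: cell (1,3)='F' (+7 fires, +2 burnt)
  -> target ignites at step 1
Step 2: cell (1,3)='.' (+8 fires, +7 burnt)
Step 3: cell (1,3)='.' (+7 fires, +8 burnt)
Step 4: cell (1,3)='.' (+3 fires, +7 burnt)
Step 5: cell (1,3)='.' (+1 fires, +3 burnt)
Step 6: cell (1,3)='.' (+0 fires, +1 burnt)
  fire out at step 6

1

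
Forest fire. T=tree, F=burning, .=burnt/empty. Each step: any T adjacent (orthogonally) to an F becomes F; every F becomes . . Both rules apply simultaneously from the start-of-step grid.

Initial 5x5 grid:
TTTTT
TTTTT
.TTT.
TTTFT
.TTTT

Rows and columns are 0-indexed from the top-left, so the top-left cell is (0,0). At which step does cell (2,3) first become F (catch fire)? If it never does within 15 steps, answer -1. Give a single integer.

Step 1: cell (2,3)='F' (+4 fires, +1 burnt)
  -> target ignites at step 1
Step 2: cell (2,3)='.' (+5 fires, +4 burnt)
Step 3: cell (2,3)='.' (+6 fires, +5 burnt)
Step 4: cell (2,3)='.' (+3 fires, +6 burnt)
Step 5: cell (2,3)='.' (+2 fires, +3 burnt)
Step 6: cell (2,3)='.' (+1 fires, +2 burnt)
Step 7: cell (2,3)='.' (+0 fires, +1 burnt)
  fire out at step 7

1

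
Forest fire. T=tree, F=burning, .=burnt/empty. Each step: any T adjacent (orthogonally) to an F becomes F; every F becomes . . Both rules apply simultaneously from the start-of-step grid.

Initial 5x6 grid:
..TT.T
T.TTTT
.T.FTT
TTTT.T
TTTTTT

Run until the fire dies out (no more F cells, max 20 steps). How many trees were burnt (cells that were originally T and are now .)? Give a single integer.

Answer: 21

Derivation:
Step 1: +3 fires, +1 burnt (F count now 3)
Step 2: +6 fires, +3 burnt (F count now 6)
Step 3: +6 fires, +6 burnt (F count now 6)
Step 4: +5 fires, +6 burnt (F count now 5)
Step 5: +1 fires, +5 burnt (F count now 1)
Step 6: +0 fires, +1 burnt (F count now 0)
Fire out after step 6
Initially T: 22, now '.': 29
Total burnt (originally-T cells now '.'): 21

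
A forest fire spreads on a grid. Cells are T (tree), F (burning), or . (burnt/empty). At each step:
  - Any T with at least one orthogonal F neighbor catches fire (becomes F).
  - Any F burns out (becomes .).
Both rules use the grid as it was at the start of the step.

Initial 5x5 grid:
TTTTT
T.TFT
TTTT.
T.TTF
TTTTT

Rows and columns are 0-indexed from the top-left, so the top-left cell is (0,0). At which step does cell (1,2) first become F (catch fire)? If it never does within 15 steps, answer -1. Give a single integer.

Step 1: cell (1,2)='F' (+6 fires, +2 burnt)
  -> target ignites at step 1
Step 2: cell (1,2)='.' (+5 fires, +6 burnt)
Step 3: cell (1,2)='.' (+3 fires, +5 burnt)
Step 4: cell (1,2)='.' (+3 fires, +3 burnt)
Step 5: cell (1,2)='.' (+3 fires, +3 burnt)
Step 6: cell (1,2)='.' (+0 fires, +3 burnt)
  fire out at step 6

1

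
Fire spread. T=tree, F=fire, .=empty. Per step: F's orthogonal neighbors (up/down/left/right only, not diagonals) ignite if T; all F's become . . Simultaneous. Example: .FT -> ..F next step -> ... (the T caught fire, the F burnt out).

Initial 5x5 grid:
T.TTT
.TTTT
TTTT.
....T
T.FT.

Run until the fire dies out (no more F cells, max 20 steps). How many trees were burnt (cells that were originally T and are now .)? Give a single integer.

Answer: 1

Derivation:
Step 1: +1 fires, +1 burnt (F count now 1)
Step 2: +0 fires, +1 burnt (F count now 0)
Fire out after step 2
Initially T: 15, now '.': 11
Total burnt (originally-T cells now '.'): 1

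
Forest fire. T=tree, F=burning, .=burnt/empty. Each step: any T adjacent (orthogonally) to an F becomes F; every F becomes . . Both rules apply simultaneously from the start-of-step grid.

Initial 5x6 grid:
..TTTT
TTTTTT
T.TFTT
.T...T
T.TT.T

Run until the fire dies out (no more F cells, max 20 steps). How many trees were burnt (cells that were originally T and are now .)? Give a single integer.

Step 1: +3 fires, +1 burnt (F count now 3)
Step 2: +4 fires, +3 burnt (F count now 4)
Step 3: +5 fires, +4 burnt (F count now 5)
Step 4: +3 fires, +5 burnt (F count now 3)
Step 5: +1 fires, +3 burnt (F count now 1)
Step 6: +0 fires, +1 burnt (F count now 0)
Fire out after step 6
Initially T: 20, now '.': 26
Total burnt (originally-T cells now '.'): 16

Answer: 16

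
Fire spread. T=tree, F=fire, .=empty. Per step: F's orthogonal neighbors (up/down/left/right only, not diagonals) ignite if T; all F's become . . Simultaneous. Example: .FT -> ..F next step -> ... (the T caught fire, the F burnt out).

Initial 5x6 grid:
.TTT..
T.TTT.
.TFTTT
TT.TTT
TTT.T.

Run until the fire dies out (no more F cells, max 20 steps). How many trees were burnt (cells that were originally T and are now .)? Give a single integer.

Step 1: +3 fires, +1 burnt (F count now 3)
Step 2: +5 fires, +3 burnt (F count now 5)
Step 3: +7 fires, +5 burnt (F count now 7)
Step 4: +4 fires, +7 burnt (F count now 4)
Step 5: +0 fires, +4 burnt (F count now 0)
Fire out after step 5
Initially T: 20, now '.': 29
Total burnt (originally-T cells now '.'): 19

Answer: 19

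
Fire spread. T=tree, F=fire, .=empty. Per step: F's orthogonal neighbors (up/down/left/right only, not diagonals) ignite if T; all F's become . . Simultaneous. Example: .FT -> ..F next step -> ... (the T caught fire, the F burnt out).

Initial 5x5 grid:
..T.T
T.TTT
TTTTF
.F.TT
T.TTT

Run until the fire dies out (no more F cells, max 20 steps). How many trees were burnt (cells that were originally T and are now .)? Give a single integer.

Answer: 15

Derivation:
Step 1: +4 fires, +2 burnt (F count now 4)
Step 2: +6 fires, +4 burnt (F count now 6)
Step 3: +3 fires, +6 burnt (F count now 3)
Step 4: +2 fires, +3 burnt (F count now 2)
Step 5: +0 fires, +2 burnt (F count now 0)
Fire out after step 5
Initially T: 16, now '.': 24
Total burnt (originally-T cells now '.'): 15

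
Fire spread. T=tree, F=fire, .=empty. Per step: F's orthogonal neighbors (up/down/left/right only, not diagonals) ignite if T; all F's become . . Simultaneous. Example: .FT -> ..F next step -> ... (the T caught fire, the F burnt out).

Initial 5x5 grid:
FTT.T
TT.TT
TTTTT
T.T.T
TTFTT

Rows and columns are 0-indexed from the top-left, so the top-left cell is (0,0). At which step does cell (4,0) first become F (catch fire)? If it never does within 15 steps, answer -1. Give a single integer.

Step 1: cell (4,0)='T' (+5 fires, +2 burnt)
Step 2: cell (4,0)='F' (+6 fires, +5 burnt)
  -> target ignites at step 2
Step 3: cell (4,0)='.' (+4 fires, +6 burnt)
Step 4: cell (4,0)='.' (+2 fires, +4 burnt)
Step 5: cell (4,0)='.' (+1 fires, +2 burnt)
Step 6: cell (4,0)='.' (+1 fires, +1 burnt)
Step 7: cell (4,0)='.' (+0 fires, +1 burnt)
  fire out at step 7

2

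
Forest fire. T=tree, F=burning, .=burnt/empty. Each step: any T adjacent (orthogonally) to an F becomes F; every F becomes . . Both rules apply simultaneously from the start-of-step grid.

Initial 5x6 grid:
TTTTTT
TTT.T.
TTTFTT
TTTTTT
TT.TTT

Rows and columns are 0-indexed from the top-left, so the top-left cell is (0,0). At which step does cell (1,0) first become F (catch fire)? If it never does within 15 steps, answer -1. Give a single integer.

Step 1: cell (1,0)='T' (+3 fires, +1 burnt)
Step 2: cell (1,0)='T' (+7 fires, +3 burnt)
Step 3: cell (1,0)='T' (+7 fires, +7 burnt)
Step 4: cell (1,0)='F' (+7 fires, +7 burnt)
  -> target ignites at step 4
Step 5: cell (1,0)='.' (+2 fires, +7 burnt)
Step 6: cell (1,0)='.' (+0 fires, +2 burnt)
  fire out at step 6

4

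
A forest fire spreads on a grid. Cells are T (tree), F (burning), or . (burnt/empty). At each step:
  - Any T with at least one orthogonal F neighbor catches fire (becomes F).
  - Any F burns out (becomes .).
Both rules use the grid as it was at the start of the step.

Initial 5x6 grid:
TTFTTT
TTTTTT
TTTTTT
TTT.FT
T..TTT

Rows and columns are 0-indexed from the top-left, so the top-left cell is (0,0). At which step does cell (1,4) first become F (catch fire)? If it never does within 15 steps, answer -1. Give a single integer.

Step 1: cell (1,4)='T' (+6 fires, +2 burnt)
Step 2: cell (1,4)='F' (+10 fires, +6 burnt)
  -> target ignites at step 2
Step 3: cell (1,4)='.' (+5 fires, +10 burnt)
Step 4: cell (1,4)='.' (+2 fires, +5 burnt)
Step 5: cell (1,4)='.' (+1 fires, +2 burnt)
Step 6: cell (1,4)='.' (+1 fires, +1 burnt)
Step 7: cell (1,4)='.' (+0 fires, +1 burnt)
  fire out at step 7

2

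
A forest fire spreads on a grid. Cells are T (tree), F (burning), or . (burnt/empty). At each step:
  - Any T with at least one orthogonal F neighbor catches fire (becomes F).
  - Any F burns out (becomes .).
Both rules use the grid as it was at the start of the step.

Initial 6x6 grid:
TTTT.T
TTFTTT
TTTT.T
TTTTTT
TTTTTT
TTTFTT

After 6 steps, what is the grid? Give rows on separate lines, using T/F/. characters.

Step 1: 7 trees catch fire, 2 burn out
  TTFT.T
  TF.FTT
  TTFT.T
  TTTTTT
  TTTFTT
  TTF.FT
Step 2: 12 trees catch fire, 7 burn out
  TF.F.T
  F...FT
  TF.F.T
  TTFFTT
  TTF.FT
  TF...F
Step 3: 8 trees catch fire, 12 burn out
  F....T
  .....F
  F....T
  TF..FT
  TF...F
  F.....
Step 4: 5 trees catch fire, 8 burn out
  .....F
  ......
  .....F
  F....F
  F.....
  ......
Step 5: 0 trees catch fire, 5 burn out
  ......
  ......
  ......
  ......
  ......
  ......
Step 6: 0 trees catch fire, 0 burn out
  ......
  ......
  ......
  ......
  ......
  ......

......
......
......
......
......
......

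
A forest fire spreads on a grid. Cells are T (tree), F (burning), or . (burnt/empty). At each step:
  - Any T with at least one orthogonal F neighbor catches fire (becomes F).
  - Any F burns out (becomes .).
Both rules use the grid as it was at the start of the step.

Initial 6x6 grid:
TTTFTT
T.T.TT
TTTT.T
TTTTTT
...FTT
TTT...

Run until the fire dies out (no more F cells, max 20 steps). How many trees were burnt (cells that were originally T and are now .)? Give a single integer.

Step 1: +4 fires, +2 burnt (F count now 4)
Step 2: +8 fires, +4 burnt (F count now 8)
Step 3: +5 fires, +8 burnt (F count now 5)
Step 4: +4 fires, +5 burnt (F count now 4)
Step 5: +1 fires, +4 burnt (F count now 1)
Step 6: +0 fires, +1 burnt (F count now 0)
Fire out after step 6
Initially T: 25, now '.': 33
Total burnt (originally-T cells now '.'): 22

Answer: 22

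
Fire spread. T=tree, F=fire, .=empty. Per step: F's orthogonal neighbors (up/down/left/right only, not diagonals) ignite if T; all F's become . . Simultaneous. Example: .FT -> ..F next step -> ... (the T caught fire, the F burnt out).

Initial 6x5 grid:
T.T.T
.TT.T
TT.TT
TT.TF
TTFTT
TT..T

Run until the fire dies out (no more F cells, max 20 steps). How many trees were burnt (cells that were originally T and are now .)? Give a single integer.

Answer: 19

Derivation:
Step 1: +5 fires, +2 burnt (F count now 5)
Step 2: +6 fires, +5 burnt (F count now 6)
Step 3: +4 fires, +6 burnt (F count now 4)
Step 4: +2 fires, +4 burnt (F count now 2)
Step 5: +1 fires, +2 burnt (F count now 1)
Step 6: +1 fires, +1 burnt (F count now 1)
Step 7: +0 fires, +1 burnt (F count now 0)
Fire out after step 7
Initially T: 20, now '.': 29
Total burnt (originally-T cells now '.'): 19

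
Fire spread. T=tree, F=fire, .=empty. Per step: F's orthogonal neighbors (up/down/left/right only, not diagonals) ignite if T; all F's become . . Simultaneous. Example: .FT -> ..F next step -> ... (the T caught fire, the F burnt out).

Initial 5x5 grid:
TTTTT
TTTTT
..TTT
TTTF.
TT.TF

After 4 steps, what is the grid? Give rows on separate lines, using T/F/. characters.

Step 1: 3 trees catch fire, 2 burn out
  TTTTT
  TTTTT
  ..TFT
  TTF..
  TT.F.
Step 2: 4 trees catch fire, 3 burn out
  TTTTT
  TTTFT
  ..F.F
  TF...
  TT...
Step 3: 5 trees catch fire, 4 burn out
  TTTFT
  TTF.F
  .....
  F....
  TF...
Step 4: 4 trees catch fire, 5 burn out
  TTF.F
  TF...
  .....
  .....
  F....

TTF.F
TF...
.....
.....
F....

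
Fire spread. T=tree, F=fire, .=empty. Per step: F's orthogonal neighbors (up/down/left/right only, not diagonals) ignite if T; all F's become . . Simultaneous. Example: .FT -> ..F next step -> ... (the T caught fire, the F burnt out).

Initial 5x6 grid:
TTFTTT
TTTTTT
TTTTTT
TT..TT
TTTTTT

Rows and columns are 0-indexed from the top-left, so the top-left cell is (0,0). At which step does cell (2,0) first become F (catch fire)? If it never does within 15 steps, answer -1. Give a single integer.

Step 1: cell (2,0)='T' (+3 fires, +1 burnt)
Step 2: cell (2,0)='T' (+5 fires, +3 burnt)
Step 3: cell (2,0)='T' (+5 fires, +5 burnt)
Step 4: cell (2,0)='F' (+4 fires, +5 burnt)
  -> target ignites at step 4
Step 5: cell (2,0)='.' (+4 fires, +4 burnt)
Step 6: cell (2,0)='.' (+4 fires, +4 burnt)
Step 7: cell (2,0)='.' (+2 fires, +4 burnt)
Step 8: cell (2,0)='.' (+0 fires, +2 burnt)
  fire out at step 8

4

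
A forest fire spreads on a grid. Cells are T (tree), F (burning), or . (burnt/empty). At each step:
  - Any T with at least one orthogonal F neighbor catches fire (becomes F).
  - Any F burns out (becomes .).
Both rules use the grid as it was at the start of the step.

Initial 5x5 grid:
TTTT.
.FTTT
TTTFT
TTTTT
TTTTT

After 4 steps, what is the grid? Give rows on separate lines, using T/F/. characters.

Step 1: 7 trees catch fire, 2 burn out
  TFTT.
  ..FFT
  TFF.F
  TTTFT
  TTTTT
Step 2: 9 trees catch fire, 7 burn out
  F.FF.
  ....F
  F....
  TFF.F
  TTTFT
Step 3: 4 trees catch fire, 9 burn out
  .....
  .....
  .....
  F....
  TFF.F
Step 4: 1 trees catch fire, 4 burn out
  .....
  .....
  .....
  .....
  F....

.....
.....
.....
.....
F....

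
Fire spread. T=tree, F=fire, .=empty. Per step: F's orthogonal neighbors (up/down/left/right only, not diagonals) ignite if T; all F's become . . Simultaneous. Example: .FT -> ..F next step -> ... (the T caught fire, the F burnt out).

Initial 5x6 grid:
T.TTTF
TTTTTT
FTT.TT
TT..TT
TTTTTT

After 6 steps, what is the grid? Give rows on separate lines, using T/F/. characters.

Step 1: 5 trees catch fire, 2 burn out
  T.TTF.
  FTTTTF
  .FT.TT
  FT..TT
  TTTTTT
Step 2: 8 trees catch fire, 5 burn out
  F.TF..
  .FTTF.
  ..F.TF
  .F..TT
  FTTTTT
Step 3: 6 trees catch fire, 8 burn out
  ..F...
  ..FF..
  ....F.
  ....TF
  .FTTTT
Step 4: 3 trees catch fire, 6 burn out
  ......
  ......
  ......
  ....F.
  ..FTTF
Step 5: 2 trees catch fire, 3 burn out
  ......
  ......
  ......
  ......
  ...FF.
Step 6: 0 trees catch fire, 2 burn out
  ......
  ......
  ......
  ......
  ......

......
......
......
......
......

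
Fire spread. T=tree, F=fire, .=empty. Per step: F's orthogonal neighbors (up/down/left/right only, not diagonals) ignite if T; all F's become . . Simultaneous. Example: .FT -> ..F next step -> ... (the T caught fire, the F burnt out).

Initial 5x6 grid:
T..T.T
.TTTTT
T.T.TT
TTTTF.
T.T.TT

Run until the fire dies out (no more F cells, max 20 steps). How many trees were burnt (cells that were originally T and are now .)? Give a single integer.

Step 1: +3 fires, +1 burnt (F count now 3)
Step 2: +4 fires, +3 burnt (F count now 4)
Step 3: +5 fires, +4 burnt (F count now 5)
Step 4: +4 fires, +5 burnt (F count now 4)
Step 5: +3 fires, +4 burnt (F count now 3)
Step 6: +0 fires, +3 burnt (F count now 0)
Fire out after step 6
Initially T: 20, now '.': 29
Total burnt (originally-T cells now '.'): 19

Answer: 19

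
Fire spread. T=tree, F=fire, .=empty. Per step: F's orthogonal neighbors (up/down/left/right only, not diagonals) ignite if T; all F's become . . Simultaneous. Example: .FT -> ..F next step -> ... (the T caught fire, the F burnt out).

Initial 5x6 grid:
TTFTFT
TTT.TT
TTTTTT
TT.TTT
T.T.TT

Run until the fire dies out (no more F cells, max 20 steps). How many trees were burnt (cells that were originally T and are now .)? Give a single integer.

Answer: 23

Derivation:
Step 1: +5 fires, +2 burnt (F count now 5)
Step 2: +5 fires, +5 burnt (F count now 5)
Step 3: +5 fires, +5 burnt (F count now 5)
Step 4: +5 fires, +5 burnt (F count now 5)
Step 5: +2 fires, +5 burnt (F count now 2)
Step 6: +1 fires, +2 burnt (F count now 1)
Step 7: +0 fires, +1 burnt (F count now 0)
Fire out after step 7
Initially T: 24, now '.': 29
Total burnt (originally-T cells now '.'): 23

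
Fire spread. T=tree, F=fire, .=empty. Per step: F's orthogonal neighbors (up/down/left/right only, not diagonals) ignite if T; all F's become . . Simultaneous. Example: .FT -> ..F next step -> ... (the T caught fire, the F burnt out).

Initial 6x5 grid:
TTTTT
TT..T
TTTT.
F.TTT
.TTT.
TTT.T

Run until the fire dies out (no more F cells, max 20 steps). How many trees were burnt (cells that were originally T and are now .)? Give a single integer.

Answer: 21

Derivation:
Step 1: +1 fires, +1 burnt (F count now 1)
Step 2: +2 fires, +1 burnt (F count now 2)
Step 3: +3 fires, +2 burnt (F count now 3)
Step 4: +3 fires, +3 burnt (F count now 3)
Step 5: +3 fires, +3 burnt (F count now 3)
Step 6: +5 fires, +3 burnt (F count now 5)
Step 7: +2 fires, +5 burnt (F count now 2)
Step 8: +2 fires, +2 burnt (F count now 2)
Step 9: +0 fires, +2 burnt (F count now 0)
Fire out after step 9
Initially T: 22, now '.': 29
Total burnt (originally-T cells now '.'): 21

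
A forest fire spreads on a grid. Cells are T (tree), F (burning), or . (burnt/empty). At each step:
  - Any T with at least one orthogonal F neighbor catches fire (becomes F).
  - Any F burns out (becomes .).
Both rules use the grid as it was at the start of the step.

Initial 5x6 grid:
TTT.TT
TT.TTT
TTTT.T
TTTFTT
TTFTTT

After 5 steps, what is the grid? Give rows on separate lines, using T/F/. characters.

Step 1: 5 trees catch fire, 2 burn out
  TTT.TT
  TT.TTT
  TTTF.T
  TTF.FT
  TF.FTT
Step 2: 6 trees catch fire, 5 burn out
  TTT.TT
  TT.FTT
  TTF..T
  TF...F
  F...FT
Step 3: 5 trees catch fire, 6 burn out
  TTT.TT
  TT..FT
  TF...F
  F.....
  .....F
Step 4: 4 trees catch fire, 5 burn out
  TTT.FT
  TF...F
  F.....
  ......
  ......
Step 5: 3 trees catch fire, 4 burn out
  TFT..F
  F.....
  ......
  ......
  ......

TFT..F
F.....
......
......
......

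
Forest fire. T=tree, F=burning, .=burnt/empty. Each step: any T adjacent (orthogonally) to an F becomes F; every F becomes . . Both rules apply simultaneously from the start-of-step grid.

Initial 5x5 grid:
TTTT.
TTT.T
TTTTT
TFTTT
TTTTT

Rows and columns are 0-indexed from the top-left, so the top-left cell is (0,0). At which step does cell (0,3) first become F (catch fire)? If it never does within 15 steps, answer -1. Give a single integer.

Step 1: cell (0,3)='T' (+4 fires, +1 burnt)
Step 2: cell (0,3)='T' (+6 fires, +4 burnt)
Step 3: cell (0,3)='T' (+6 fires, +6 burnt)
Step 4: cell (0,3)='T' (+4 fires, +6 burnt)
Step 5: cell (0,3)='F' (+2 fires, +4 burnt)
  -> target ignites at step 5
Step 6: cell (0,3)='.' (+0 fires, +2 burnt)
  fire out at step 6

5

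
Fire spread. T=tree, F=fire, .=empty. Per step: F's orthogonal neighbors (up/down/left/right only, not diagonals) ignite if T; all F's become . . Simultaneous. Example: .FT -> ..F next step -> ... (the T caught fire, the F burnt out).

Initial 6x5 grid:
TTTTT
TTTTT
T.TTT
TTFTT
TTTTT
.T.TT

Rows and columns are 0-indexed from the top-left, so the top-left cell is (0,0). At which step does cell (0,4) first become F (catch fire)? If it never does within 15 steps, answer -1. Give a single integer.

Step 1: cell (0,4)='T' (+4 fires, +1 burnt)
Step 2: cell (0,4)='T' (+6 fires, +4 burnt)
Step 3: cell (0,4)='T' (+9 fires, +6 burnt)
Step 4: cell (0,4)='T' (+5 fires, +9 burnt)
Step 5: cell (0,4)='F' (+2 fires, +5 burnt)
  -> target ignites at step 5
Step 6: cell (0,4)='.' (+0 fires, +2 burnt)
  fire out at step 6

5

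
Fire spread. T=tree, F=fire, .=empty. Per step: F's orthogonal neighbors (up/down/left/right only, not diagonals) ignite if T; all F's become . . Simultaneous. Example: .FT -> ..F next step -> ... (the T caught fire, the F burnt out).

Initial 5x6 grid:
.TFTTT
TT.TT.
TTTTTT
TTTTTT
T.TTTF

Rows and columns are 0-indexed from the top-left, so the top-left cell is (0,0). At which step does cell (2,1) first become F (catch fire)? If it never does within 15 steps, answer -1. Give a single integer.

Step 1: cell (2,1)='T' (+4 fires, +2 burnt)
Step 2: cell (2,1)='T' (+6 fires, +4 burnt)
Step 3: cell (2,1)='F' (+8 fires, +6 burnt)
  -> target ignites at step 3
Step 4: cell (2,1)='.' (+4 fires, +8 burnt)
Step 5: cell (2,1)='.' (+1 fires, +4 burnt)
Step 6: cell (2,1)='.' (+1 fires, +1 burnt)
Step 7: cell (2,1)='.' (+0 fires, +1 burnt)
  fire out at step 7

3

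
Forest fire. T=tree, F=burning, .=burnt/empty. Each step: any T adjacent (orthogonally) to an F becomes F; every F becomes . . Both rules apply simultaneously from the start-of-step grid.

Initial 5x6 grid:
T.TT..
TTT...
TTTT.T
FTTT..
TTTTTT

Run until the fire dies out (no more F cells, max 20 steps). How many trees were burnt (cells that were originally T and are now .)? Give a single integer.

Answer: 19

Derivation:
Step 1: +3 fires, +1 burnt (F count now 3)
Step 2: +4 fires, +3 burnt (F count now 4)
Step 3: +5 fires, +4 burnt (F count now 5)
Step 4: +3 fires, +5 burnt (F count now 3)
Step 5: +2 fires, +3 burnt (F count now 2)
Step 6: +2 fires, +2 burnt (F count now 2)
Step 7: +0 fires, +2 burnt (F count now 0)
Fire out after step 7
Initially T: 20, now '.': 29
Total burnt (originally-T cells now '.'): 19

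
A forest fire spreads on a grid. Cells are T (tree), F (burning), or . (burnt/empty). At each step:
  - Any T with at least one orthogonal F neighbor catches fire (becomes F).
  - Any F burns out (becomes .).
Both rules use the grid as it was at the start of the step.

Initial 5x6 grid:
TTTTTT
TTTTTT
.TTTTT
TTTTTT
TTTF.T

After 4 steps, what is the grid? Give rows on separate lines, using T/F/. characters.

Step 1: 2 trees catch fire, 1 burn out
  TTTTTT
  TTTTTT
  .TTTTT
  TTTFTT
  TTF..T
Step 2: 4 trees catch fire, 2 burn out
  TTTTTT
  TTTTTT
  .TTFTT
  TTF.FT
  TF...T
Step 3: 6 trees catch fire, 4 burn out
  TTTTTT
  TTTFTT
  .TF.FT
  TF...F
  F....T
Step 4: 7 trees catch fire, 6 burn out
  TTTFTT
  TTF.FT
  .F...F
  F.....
  .....F

TTTFTT
TTF.FT
.F...F
F.....
.....F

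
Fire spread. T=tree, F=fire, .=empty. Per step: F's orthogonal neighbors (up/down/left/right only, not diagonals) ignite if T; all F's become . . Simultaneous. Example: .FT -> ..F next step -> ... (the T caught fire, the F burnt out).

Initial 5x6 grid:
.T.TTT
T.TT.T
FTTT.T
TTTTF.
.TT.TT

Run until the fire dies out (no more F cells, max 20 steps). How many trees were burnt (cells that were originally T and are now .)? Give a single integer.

Answer: 19

Derivation:
Step 1: +5 fires, +2 burnt (F count now 5)
Step 2: +5 fires, +5 burnt (F count now 5)
Step 3: +4 fires, +5 burnt (F count now 4)
Step 4: +1 fires, +4 burnt (F count now 1)
Step 5: +1 fires, +1 burnt (F count now 1)
Step 6: +1 fires, +1 burnt (F count now 1)
Step 7: +1 fires, +1 burnt (F count now 1)
Step 8: +1 fires, +1 burnt (F count now 1)
Step 9: +0 fires, +1 burnt (F count now 0)
Fire out after step 9
Initially T: 20, now '.': 29
Total burnt (originally-T cells now '.'): 19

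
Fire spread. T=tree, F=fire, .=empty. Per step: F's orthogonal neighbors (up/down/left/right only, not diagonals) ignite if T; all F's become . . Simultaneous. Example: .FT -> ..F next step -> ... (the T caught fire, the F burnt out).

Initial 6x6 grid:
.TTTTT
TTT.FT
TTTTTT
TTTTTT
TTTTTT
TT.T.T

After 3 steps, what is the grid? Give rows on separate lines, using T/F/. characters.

Step 1: 3 trees catch fire, 1 burn out
  .TTTFT
  TTT..F
  TTTTFT
  TTTTTT
  TTTTTT
  TT.T.T
Step 2: 5 trees catch fire, 3 burn out
  .TTF.F
  TTT...
  TTTF.F
  TTTTFT
  TTTTTT
  TT.T.T
Step 3: 5 trees catch fire, 5 burn out
  .TF...
  TTT...
  TTF...
  TTTF.F
  TTTTFT
  TT.T.T

.TF...
TTT...
TTF...
TTTF.F
TTTTFT
TT.T.T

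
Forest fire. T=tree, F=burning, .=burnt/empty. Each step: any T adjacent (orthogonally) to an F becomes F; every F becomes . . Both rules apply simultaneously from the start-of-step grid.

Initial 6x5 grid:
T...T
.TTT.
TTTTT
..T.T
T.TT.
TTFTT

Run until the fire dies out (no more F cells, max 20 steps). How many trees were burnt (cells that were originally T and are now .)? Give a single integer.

Answer: 17

Derivation:
Step 1: +3 fires, +1 burnt (F count now 3)
Step 2: +4 fires, +3 burnt (F count now 4)
Step 3: +2 fires, +4 burnt (F count now 2)
Step 4: +3 fires, +2 burnt (F count now 3)
Step 5: +4 fires, +3 burnt (F count now 4)
Step 6: +1 fires, +4 burnt (F count now 1)
Step 7: +0 fires, +1 burnt (F count now 0)
Fire out after step 7
Initially T: 19, now '.': 28
Total burnt (originally-T cells now '.'): 17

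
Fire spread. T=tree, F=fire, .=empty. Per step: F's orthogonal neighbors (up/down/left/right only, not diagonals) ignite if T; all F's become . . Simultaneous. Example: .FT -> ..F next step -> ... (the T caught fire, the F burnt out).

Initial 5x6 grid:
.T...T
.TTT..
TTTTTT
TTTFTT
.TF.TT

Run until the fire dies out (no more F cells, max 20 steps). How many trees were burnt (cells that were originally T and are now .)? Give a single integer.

Answer: 18

Derivation:
Step 1: +4 fires, +2 burnt (F count now 4)
Step 2: +6 fires, +4 burnt (F count now 6)
Step 3: +5 fires, +6 burnt (F count now 5)
Step 4: +2 fires, +5 burnt (F count now 2)
Step 5: +1 fires, +2 burnt (F count now 1)
Step 6: +0 fires, +1 burnt (F count now 0)
Fire out after step 6
Initially T: 19, now '.': 29
Total burnt (originally-T cells now '.'): 18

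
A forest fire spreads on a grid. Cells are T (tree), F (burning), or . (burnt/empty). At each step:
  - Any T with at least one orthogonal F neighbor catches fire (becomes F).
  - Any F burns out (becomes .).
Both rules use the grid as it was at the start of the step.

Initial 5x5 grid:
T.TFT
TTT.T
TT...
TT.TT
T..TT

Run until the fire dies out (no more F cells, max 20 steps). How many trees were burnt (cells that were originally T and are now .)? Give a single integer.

Step 1: +2 fires, +1 burnt (F count now 2)
Step 2: +2 fires, +2 burnt (F count now 2)
Step 3: +1 fires, +2 burnt (F count now 1)
Step 4: +2 fires, +1 burnt (F count now 2)
Step 5: +3 fires, +2 burnt (F count now 3)
Step 6: +1 fires, +3 burnt (F count now 1)
Step 7: +1 fires, +1 burnt (F count now 1)
Step 8: +0 fires, +1 burnt (F count now 0)
Fire out after step 8
Initially T: 16, now '.': 21
Total burnt (originally-T cells now '.'): 12

Answer: 12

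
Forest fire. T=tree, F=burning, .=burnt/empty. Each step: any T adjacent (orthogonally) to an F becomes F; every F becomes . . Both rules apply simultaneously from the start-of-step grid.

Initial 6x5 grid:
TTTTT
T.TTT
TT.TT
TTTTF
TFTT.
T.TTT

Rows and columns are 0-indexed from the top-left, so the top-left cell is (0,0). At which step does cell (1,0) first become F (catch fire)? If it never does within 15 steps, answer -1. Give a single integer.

Step 1: cell (1,0)='T' (+5 fires, +2 burnt)
Step 2: cell (1,0)='T' (+8 fires, +5 burnt)
Step 3: cell (1,0)='T' (+4 fires, +8 burnt)
Step 4: cell (1,0)='F' (+4 fires, +4 burnt)
  -> target ignites at step 4
Step 5: cell (1,0)='.' (+2 fires, +4 burnt)
Step 6: cell (1,0)='.' (+1 fires, +2 burnt)
Step 7: cell (1,0)='.' (+0 fires, +1 burnt)
  fire out at step 7

4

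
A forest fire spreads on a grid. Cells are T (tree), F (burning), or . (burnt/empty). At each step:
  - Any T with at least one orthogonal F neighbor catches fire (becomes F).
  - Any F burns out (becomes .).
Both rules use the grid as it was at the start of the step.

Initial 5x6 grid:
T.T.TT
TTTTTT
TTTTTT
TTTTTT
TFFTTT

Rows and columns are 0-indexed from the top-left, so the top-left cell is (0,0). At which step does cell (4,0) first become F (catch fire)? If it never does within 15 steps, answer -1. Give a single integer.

Step 1: cell (4,0)='F' (+4 fires, +2 burnt)
  -> target ignites at step 1
Step 2: cell (4,0)='.' (+5 fires, +4 burnt)
Step 3: cell (4,0)='.' (+6 fires, +5 burnt)
Step 4: cell (4,0)='.' (+5 fires, +6 burnt)
Step 5: cell (4,0)='.' (+3 fires, +5 burnt)
Step 6: cell (4,0)='.' (+2 fires, +3 burnt)
Step 7: cell (4,0)='.' (+1 fires, +2 burnt)
Step 8: cell (4,0)='.' (+0 fires, +1 burnt)
  fire out at step 8

1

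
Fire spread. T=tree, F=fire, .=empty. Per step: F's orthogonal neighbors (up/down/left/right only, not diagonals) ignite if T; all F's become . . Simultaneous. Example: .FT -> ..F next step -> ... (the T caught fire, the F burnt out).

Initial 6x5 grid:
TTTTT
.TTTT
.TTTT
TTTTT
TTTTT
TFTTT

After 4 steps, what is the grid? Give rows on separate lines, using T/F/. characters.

Step 1: 3 trees catch fire, 1 burn out
  TTTTT
  .TTTT
  .TTTT
  TTTTT
  TFTTT
  F.FTT
Step 2: 4 trees catch fire, 3 burn out
  TTTTT
  .TTTT
  .TTTT
  TFTTT
  F.FTT
  ...FT
Step 3: 5 trees catch fire, 4 burn out
  TTTTT
  .TTTT
  .FTTT
  F.FTT
  ...FT
  ....F
Step 4: 4 trees catch fire, 5 burn out
  TTTTT
  .FTTT
  ..FTT
  ...FT
  ....F
  .....

TTTTT
.FTTT
..FTT
...FT
....F
.....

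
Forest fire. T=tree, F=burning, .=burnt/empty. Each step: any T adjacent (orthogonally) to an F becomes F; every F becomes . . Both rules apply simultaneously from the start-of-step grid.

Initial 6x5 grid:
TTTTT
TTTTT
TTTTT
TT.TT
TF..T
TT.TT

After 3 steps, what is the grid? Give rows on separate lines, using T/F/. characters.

Step 1: 3 trees catch fire, 1 burn out
  TTTTT
  TTTTT
  TTTTT
  TF.TT
  F...T
  TF.TT
Step 2: 3 trees catch fire, 3 burn out
  TTTTT
  TTTTT
  TFTTT
  F..TT
  ....T
  F..TT
Step 3: 3 trees catch fire, 3 burn out
  TTTTT
  TFTTT
  F.FTT
  ...TT
  ....T
  ...TT

TTTTT
TFTTT
F.FTT
...TT
....T
...TT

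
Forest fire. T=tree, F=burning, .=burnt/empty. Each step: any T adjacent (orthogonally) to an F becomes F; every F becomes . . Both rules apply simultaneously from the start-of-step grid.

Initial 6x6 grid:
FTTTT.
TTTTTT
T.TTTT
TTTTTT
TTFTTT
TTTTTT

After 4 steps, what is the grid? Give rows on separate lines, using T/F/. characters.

Step 1: 6 trees catch fire, 2 burn out
  .FTTT.
  FTTTTT
  T.TTTT
  TTFTTT
  TF.FTT
  TTFTTT
Step 2: 10 trees catch fire, 6 burn out
  ..FTT.
  .FTTTT
  F.FTTT
  TF.FTT
  F...FT
  TF.FTT
Step 3: 8 trees catch fire, 10 burn out
  ...FT.
  ..FTTT
  ...FTT
  F...FT
  .....F
  F...FT
Step 4: 5 trees catch fire, 8 burn out
  ....F.
  ...FTT
  ....FT
  .....F
  ......
  .....F

....F.
...FTT
....FT
.....F
......
.....F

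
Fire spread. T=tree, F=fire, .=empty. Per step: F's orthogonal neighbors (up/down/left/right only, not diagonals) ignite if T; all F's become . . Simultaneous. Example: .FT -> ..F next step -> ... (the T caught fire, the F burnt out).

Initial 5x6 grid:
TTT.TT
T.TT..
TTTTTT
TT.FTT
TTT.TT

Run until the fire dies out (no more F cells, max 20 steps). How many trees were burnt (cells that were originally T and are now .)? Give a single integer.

Step 1: +2 fires, +1 burnt (F count now 2)
Step 2: +5 fires, +2 burnt (F count now 5)
Step 3: +4 fires, +5 burnt (F count now 4)
Step 4: +3 fires, +4 burnt (F count now 3)
Step 5: +4 fires, +3 burnt (F count now 4)
Step 6: +3 fires, +4 burnt (F count now 3)
Step 7: +0 fires, +3 burnt (F count now 0)
Fire out after step 7
Initially T: 23, now '.': 28
Total burnt (originally-T cells now '.'): 21

Answer: 21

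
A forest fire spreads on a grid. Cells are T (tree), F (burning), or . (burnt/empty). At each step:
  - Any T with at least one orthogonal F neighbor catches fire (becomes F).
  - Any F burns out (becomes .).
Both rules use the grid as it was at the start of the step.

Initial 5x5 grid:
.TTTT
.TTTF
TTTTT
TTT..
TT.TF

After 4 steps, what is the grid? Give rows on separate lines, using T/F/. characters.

Step 1: 4 trees catch fire, 2 burn out
  .TTTF
  .TTF.
  TTTTF
  TTT..
  TT.F.
Step 2: 3 trees catch fire, 4 burn out
  .TTF.
  .TF..
  TTTF.
  TTT..
  TT...
Step 3: 3 trees catch fire, 3 burn out
  .TF..
  .F...
  TTF..
  TTT..
  TT...
Step 4: 3 trees catch fire, 3 burn out
  .F...
  .....
  TF...
  TTF..
  TT...

.F...
.....
TF...
TTF..
TT...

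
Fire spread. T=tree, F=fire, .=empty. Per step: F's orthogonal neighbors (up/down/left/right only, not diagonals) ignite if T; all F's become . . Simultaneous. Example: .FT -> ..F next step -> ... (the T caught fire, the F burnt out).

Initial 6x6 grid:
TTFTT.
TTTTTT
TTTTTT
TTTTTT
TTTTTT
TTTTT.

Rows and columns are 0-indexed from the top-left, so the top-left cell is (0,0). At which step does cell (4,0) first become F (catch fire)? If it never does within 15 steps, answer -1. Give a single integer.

Step 1: cell (4,0)='T' (+3 fires, +1 burnt)
Step 2: cell (4,0)='T' (+5 fires, +3 burnt)
Step 3: cell (4,0)='T' (+5 fires, +5 burnt)
Step 4: cell (4,0)='T' (+6 fires, +5 burnt)
Step 5: cell (4,0)='T' (+6 fires, +6 burnt)
Step 6: cell (4,0)='F' (+5 fires, +6 burnt)
  -> target ignites at step 6
Step 7: cell (4,0)='.' (+3 fires, +5 burnt)
Step 8: cell (4,0)='.' (+0 fires, +3 burnt)
  fire out at step 8

6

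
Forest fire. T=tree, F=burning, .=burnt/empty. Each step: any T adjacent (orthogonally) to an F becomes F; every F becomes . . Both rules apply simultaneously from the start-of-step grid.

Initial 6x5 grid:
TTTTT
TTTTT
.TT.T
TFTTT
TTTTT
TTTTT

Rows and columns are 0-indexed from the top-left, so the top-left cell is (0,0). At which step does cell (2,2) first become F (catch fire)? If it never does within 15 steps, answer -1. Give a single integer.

Step 1: cell (2,2)='T' (+4 fires, +1 burnt)
Step 2: cell (2,2)='F' (+6 fires, +4 burnt)
  -> target ignites at step 2
Step 3: cell (2,2)='.' (+7 fires, +6 burnt)
Step 4: cell (2,2)='.' (+6 fires, +7 burnt)
Step 5: cell (2,2)='.' (+3 fires, +6 burnt)
Step 6: cell (2,2)='.' (+1 fires, +3 burnt)
Step 7: cell (2,2)='.' (+0 fires, +1 burnt)
  fire out at step 7

2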